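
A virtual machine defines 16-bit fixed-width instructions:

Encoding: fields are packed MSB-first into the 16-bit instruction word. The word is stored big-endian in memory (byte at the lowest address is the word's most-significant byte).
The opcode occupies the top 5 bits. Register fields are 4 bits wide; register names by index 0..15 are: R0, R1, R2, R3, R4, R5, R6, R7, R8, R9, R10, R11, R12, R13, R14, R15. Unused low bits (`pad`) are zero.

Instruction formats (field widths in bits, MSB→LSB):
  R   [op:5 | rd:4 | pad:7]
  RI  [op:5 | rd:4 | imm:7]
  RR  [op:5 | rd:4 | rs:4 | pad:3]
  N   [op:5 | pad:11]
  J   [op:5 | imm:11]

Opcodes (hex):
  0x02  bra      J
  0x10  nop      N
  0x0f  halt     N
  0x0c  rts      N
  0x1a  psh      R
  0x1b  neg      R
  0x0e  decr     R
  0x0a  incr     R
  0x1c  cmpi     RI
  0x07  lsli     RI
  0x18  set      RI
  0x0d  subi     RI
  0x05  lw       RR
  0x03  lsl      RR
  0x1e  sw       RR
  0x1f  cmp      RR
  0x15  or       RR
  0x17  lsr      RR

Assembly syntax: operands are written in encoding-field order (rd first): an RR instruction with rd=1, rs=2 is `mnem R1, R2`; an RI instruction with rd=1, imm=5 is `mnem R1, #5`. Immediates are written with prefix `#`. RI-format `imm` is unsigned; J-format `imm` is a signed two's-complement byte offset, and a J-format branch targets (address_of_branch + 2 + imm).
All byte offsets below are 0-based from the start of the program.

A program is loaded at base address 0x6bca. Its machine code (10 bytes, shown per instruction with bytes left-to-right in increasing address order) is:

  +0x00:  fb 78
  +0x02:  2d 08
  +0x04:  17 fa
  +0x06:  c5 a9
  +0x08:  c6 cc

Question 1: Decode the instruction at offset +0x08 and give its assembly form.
set R13, #76

+0x08: c6 cc ⇒ word 0xc6cc (big)
  top 5b → 0x18 → set [RI]
  rd: (w>>7)&0xf=0xd → R13
  imm: (w>>0)&0x7f=0x4c → #76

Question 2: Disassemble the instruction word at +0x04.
[04] 17 fa → 0x17fa
  top 5b → 0x2 → bra [J]
  imm@[10:0]=0x7fa (s11→-6) ⇒ #-6

bra #-6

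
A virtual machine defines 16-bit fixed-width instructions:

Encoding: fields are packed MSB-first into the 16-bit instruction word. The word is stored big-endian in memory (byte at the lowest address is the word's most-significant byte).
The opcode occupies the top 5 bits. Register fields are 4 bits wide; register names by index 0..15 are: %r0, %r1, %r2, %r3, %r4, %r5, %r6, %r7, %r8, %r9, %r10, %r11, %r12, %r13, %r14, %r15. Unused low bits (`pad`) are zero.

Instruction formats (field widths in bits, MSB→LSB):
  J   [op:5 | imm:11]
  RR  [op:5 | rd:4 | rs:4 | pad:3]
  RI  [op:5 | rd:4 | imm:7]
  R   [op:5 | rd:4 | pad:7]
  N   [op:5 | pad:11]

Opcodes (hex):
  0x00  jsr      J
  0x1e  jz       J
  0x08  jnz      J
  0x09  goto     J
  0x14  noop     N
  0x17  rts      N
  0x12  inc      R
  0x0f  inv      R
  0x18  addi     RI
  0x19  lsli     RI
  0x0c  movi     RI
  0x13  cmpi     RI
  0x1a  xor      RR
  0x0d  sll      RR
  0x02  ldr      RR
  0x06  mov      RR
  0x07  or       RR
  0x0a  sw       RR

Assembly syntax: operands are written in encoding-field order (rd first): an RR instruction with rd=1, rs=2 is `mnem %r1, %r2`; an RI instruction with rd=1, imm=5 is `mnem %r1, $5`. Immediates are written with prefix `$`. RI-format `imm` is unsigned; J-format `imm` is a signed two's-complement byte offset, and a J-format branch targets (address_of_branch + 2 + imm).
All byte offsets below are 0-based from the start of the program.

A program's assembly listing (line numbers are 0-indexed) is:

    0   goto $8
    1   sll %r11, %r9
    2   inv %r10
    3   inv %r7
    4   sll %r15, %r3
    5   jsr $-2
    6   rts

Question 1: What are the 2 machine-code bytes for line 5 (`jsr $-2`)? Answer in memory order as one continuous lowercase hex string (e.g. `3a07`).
07fe

5. jsr fields op=0x0:5|imm=-2:11 → word 07feh → 07 fe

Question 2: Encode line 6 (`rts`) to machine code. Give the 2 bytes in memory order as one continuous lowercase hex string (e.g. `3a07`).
6. rts fields op=0x17:5|pad=0:11 → word b800h → b8 00

b800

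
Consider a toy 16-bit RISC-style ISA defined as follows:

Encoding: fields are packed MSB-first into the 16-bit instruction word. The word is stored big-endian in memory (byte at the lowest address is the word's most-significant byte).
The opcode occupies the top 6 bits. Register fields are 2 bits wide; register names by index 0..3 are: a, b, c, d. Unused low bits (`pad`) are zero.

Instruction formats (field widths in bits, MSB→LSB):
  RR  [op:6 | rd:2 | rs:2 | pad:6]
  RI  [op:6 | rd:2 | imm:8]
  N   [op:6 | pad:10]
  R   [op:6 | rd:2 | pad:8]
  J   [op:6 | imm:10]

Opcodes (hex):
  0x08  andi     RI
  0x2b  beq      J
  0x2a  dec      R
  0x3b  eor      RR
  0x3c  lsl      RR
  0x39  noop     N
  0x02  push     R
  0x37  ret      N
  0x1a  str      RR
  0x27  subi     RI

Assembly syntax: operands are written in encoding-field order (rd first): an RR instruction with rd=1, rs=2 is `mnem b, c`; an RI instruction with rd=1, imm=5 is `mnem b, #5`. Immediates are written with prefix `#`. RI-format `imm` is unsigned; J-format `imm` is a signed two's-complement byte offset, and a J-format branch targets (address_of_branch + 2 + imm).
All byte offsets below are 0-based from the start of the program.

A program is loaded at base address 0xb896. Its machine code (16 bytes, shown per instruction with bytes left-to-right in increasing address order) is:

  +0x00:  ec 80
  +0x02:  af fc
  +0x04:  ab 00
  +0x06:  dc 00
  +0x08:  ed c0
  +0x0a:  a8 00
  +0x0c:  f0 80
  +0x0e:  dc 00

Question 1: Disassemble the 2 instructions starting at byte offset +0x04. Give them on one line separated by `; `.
@+04  big-endian(ab 00) = 0xab00
  op=0xab00>>10=0x2a ⇒ dec (R)
  rd: (w>>8)&0x3=0x3 → d
@+06  big-endian(dc 00) = 0xdc00
  op=0xdc00>>10=0x37 ⇒ ret (N)

dec d; ret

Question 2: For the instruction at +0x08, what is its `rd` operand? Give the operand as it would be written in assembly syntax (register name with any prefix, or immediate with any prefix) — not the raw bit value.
b

+0x08: ed c0 ⇒ word 0xedc0 (big)
  top 6b → 0x3b → eor [RR]
  rd@[9:8]=0x1 ⇒ b
  rs@[7:6]=0x3 ⇒ d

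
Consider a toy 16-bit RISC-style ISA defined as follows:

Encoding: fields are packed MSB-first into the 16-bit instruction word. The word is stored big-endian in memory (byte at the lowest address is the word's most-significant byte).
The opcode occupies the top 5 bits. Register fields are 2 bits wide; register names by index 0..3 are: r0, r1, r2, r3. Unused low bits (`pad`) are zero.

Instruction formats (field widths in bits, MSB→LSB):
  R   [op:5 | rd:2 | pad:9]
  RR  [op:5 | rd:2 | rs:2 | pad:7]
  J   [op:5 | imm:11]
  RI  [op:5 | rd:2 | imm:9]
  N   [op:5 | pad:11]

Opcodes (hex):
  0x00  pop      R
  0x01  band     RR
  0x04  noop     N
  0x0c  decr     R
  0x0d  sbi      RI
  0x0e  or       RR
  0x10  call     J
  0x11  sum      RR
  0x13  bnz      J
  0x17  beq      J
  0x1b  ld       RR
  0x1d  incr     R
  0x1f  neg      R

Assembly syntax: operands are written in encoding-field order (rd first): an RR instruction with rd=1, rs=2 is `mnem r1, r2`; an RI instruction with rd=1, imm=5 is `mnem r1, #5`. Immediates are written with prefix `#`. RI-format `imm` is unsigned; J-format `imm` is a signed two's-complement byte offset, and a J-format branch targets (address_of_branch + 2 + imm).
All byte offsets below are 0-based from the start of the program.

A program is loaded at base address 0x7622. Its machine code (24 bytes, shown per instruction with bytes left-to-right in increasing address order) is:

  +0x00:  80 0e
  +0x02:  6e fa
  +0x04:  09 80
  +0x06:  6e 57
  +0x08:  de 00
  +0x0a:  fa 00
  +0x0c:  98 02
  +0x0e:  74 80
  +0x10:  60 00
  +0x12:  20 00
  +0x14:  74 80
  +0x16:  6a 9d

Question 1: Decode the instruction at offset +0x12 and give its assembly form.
+0x12: 20 00 ⇒ word 0x2000 (big)
  opcode bits[15:11]=0x4: noop/N

noop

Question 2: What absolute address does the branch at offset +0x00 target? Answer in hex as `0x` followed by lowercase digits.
0x7632

[00] 80 0e → 0x800e
  top 5b → 0x10 → call [J]
  [10:0] imm=14 = #14
  target = base 0x7622 + off 0x00 + 2 + imm 14 = 0x7632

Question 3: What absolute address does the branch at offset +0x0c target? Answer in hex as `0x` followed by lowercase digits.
0x7632

[0c] 98 02 → 0x9802
  opcode bits[15:11]=0x13: bnz/J
  imm@[10:0]=0x2 ⇒ #2
  target = base 0x7622 + off 0x0c + 2 + imm 2 = 0x7632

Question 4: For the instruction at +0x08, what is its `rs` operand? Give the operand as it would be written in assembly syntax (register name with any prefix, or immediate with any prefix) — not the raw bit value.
r0

+0x08: de 00 ⇒ word 0xde00 (big)
  top 5b → 0x1b → ld [RR]
  rd@[10:9]=0x3 ⇒ r3
  rs@[8:7]=0x0 ⇒ r0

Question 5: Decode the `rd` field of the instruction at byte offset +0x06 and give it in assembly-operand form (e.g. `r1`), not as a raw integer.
[06] 6e 57 → 0x6e57
  opcode bits[15:11]=0xd: sbi/RI
  rd: (w>>9)&0x3=0x3 → r3
  imm: (w>>0)&0x1ff=0x57 → #87

r3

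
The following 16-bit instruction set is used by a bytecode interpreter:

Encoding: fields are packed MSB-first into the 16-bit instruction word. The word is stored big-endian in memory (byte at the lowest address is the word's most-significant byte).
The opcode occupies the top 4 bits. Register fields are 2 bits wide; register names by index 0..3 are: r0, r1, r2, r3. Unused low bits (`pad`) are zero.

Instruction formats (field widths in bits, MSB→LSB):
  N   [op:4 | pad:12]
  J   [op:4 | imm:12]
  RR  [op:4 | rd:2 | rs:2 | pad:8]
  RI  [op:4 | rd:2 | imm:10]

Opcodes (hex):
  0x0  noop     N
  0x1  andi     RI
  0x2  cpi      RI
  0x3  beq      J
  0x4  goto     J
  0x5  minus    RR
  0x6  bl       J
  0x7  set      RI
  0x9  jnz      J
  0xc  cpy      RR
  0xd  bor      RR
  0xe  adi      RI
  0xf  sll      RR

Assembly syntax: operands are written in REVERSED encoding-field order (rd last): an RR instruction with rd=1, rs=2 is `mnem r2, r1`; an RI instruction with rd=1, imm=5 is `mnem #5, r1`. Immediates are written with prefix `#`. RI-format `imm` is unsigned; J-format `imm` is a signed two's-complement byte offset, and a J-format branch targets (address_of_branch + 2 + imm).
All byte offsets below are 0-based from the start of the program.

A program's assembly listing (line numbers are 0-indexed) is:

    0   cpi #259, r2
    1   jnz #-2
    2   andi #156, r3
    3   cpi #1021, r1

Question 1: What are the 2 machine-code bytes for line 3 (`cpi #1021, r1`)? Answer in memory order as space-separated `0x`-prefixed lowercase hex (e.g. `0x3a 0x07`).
line 3 (cpi): pack op=0x2:4|rd=1:2|imm=1021:10 = 0x27fd; big→ 27 fd

0x27 0xfd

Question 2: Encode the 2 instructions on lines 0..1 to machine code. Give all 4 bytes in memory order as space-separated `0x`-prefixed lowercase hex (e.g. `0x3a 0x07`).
line 0 (cpi): pack op=0x2:4|rd=2:2|imm=259:10 = 0x2903; big→ 29 03
line 1 (jnz): pack op=0x9:4|imm=-2:12 = 0x9ffe; big→ 9f fe

0x29 0x03 0x9f 0xfe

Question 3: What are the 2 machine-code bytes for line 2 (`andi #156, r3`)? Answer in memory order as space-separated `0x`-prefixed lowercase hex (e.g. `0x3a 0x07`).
0x1c 0x9c

L2: andi op=0x1:4|rd=3:2|imm=156:10 ⇒ 0x1c9c ⇒ big 1c 9c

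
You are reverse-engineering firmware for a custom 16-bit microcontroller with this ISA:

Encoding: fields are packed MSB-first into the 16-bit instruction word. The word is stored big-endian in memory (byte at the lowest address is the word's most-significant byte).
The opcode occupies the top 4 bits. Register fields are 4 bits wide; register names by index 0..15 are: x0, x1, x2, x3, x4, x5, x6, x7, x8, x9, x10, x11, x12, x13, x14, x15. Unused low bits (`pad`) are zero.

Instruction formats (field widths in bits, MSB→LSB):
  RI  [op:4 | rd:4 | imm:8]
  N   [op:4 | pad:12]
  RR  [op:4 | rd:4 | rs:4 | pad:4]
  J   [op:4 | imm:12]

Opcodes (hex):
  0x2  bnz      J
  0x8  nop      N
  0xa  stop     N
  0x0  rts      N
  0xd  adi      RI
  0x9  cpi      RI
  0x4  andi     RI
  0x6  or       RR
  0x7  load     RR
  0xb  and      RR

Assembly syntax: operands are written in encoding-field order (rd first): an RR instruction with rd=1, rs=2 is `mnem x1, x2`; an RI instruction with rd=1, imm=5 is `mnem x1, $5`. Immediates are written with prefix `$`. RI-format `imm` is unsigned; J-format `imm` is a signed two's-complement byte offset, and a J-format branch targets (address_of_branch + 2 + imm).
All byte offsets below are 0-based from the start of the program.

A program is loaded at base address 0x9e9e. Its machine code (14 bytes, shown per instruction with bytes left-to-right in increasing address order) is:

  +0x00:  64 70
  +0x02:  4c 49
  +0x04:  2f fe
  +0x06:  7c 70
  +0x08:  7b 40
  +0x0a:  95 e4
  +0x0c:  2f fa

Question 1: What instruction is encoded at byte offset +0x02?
andi x12, $73

+0x02: 4c 49 ⇒ word 0x4c49 (big)
  opcode bits[15:12]=0x4: andi/RI
  [11:8] rd=12 = x12
  [7:0] imm=73 = $73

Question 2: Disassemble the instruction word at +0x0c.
@+0c  big-endian(2f fa) = 0x2ffa
  op=0x2ffa>>12=0x2 ⇒ bnz (J)
  imm@[11:0]=0xffa (s12→-6) ⇒ $-6

bnz $-6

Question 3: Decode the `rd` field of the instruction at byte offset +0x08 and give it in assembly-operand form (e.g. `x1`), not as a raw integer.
@+08  big-endian(7b 40) = 0x7b40
  op=0x7b40>>12=0x7 ⇒ load (RR)
  [11:8] rd=11 = x11
  [7:4] rs=4 = x4

x11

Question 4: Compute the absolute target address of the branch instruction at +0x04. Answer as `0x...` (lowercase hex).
@+04  big-endian(2f fe) = 0x2ffe
  opcode bits[15:12]=0x2: bnz/J
  imm@[11:0]=0xffe (s12→-2) ⇒ $-2
  target = base 0x9e9e + off 0x04 + 2 + imm -2 = 0x9ea2

0x9ea2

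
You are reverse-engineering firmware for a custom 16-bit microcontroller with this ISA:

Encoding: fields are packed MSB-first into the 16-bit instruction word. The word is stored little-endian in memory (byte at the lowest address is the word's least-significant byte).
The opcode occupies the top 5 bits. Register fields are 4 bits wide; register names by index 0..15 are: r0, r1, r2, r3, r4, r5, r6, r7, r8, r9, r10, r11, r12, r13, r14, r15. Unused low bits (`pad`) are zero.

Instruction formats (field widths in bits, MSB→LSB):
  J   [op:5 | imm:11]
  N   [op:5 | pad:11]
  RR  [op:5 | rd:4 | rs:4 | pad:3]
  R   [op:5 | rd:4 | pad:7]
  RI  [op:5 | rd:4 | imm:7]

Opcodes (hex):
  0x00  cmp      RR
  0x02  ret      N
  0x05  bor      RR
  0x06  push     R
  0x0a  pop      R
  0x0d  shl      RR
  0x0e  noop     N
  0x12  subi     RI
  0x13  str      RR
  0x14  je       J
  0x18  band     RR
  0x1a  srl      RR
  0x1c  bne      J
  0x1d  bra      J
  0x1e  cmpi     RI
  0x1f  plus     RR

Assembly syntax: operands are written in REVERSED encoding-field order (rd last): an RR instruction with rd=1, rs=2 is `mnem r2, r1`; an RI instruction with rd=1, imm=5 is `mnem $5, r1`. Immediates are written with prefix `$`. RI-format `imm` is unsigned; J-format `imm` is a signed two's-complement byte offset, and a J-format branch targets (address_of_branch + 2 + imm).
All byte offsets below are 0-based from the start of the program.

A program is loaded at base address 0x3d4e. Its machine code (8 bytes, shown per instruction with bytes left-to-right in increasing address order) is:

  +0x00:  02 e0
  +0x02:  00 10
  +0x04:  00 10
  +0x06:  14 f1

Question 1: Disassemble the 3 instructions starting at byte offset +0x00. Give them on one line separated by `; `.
off 0x00: read 02 e0 as little → 0xe002
  opcode bits[15:11]=0x1c: bne/J
  imm: (w>>0)&0x7ff=0x2 → $2
off 0x02: read 00 10 as little → 0x1000
  opcode bits[15:11]=0x2: ret/N
off 0x04: read 00 10 as little → 0x1000
  opcode bits[15:11]=0x2: ret/N

bne $2; ret; ret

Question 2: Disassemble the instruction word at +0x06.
cmpi $20, r2

[06] 14 f1 → 0xf114
  op=0xf114>>11=0x1e ⇒ cmpi (RI)
  [10:7] rd=2 = r2
  [6:0] imm=20 = $20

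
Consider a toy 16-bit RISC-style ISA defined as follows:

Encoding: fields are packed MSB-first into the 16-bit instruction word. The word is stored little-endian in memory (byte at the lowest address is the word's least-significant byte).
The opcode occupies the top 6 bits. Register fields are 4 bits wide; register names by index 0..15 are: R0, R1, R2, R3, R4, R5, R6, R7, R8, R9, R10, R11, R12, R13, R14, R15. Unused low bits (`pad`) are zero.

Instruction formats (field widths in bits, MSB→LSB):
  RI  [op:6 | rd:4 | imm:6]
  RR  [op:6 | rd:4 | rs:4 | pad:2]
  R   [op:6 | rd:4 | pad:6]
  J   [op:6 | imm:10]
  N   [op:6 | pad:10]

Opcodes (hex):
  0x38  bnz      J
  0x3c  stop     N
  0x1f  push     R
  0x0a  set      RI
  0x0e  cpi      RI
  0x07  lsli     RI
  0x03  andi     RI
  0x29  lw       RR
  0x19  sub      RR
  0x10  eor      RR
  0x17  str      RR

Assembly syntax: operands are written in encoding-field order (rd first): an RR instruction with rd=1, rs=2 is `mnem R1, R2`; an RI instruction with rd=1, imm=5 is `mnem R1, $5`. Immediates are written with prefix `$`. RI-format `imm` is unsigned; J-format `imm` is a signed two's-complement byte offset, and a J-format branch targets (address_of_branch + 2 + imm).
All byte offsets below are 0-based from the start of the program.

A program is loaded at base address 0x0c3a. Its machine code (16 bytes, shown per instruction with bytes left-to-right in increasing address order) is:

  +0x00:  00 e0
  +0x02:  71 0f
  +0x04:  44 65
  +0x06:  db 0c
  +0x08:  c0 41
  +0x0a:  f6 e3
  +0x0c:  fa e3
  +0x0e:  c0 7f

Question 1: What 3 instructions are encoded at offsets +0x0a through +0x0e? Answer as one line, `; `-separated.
+0x0a: f6 e3 ⇒ word 0xe3f6 (little)
  opcode bits[15:10]=0x38: bnz/J
  imm: (w>>0)&0x3ff=0x3f6 (s10→-10) → $-10
+0x0c: fa e3 ⇒ word 0xe3fa (little)
  opcode bits[15:10]=0x38: bnz/J
  imm: (w>>0)&0x3ff=0x3fa (s10→-6) → $-6
+0x0e: c0 7f ⇒ word 0x7fc0 (little)
  opcode bits[15:10]=0x1f: push/R
  rd: (w>>6)&0xf=0xf → R15

bnz $-10; bnz $-6; push R15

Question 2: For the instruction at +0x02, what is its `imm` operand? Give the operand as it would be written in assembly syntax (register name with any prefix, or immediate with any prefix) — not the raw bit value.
[02] 71 0f → 0x0f71
  op=0x0f71>>10=0x3 ⇒ andi (RI)
  [9:6] rd=13 = R13
  [5:0] imm=49 = $49

$49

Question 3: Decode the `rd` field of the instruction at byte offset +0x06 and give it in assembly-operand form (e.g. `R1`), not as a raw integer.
[06] db 0c → 0x0cdb
  top 6b → 0x3 → andi [RI]
  rd: (w>>6)&0xf=0x3 → R3
  imm: (w>>0)&0x3f=0x1b → $27

R3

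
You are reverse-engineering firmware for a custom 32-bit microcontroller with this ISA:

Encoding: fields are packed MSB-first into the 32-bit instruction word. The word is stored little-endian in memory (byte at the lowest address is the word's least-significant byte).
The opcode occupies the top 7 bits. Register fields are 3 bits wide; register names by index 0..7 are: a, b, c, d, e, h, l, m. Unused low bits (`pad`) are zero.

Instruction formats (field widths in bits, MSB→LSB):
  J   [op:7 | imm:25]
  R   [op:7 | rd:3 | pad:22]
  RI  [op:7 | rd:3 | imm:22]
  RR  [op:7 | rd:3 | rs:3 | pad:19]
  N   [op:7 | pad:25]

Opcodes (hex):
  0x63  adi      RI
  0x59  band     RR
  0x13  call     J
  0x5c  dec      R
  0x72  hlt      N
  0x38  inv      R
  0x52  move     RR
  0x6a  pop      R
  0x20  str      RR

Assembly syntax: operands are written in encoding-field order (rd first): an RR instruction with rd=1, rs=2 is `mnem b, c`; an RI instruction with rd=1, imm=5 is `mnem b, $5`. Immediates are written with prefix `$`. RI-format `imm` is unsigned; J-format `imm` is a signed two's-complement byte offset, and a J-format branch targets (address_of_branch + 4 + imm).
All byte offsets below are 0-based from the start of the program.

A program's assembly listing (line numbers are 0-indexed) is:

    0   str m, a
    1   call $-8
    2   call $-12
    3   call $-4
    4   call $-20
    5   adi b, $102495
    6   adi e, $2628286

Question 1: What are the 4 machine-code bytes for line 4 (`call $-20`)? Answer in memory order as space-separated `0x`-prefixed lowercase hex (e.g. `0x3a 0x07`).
line 4 (call): pack op=0x13:7|imm=-20:25 = 0x27ffffec; little→ ec ff ff 27

0xec 0xff 0xff 0x27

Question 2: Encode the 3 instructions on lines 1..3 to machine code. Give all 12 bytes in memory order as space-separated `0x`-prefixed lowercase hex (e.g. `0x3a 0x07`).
L1: call op=0x13:7|imm=-8:25 ⇒ 0x27fffff8 ⇒ little f8 ff ff 27
L2: call op=0x13:7|imm=-12:25 ⇒ 0x27fffff4 ⇒ little f4 ff ff 27
L3: call op=0x13:7|imm=-4:25 ⇒ 0x27fffffc ⇒ little fc ff ff 27

0xf8 0xff 0xff 0x27 0xf4 0xff 0xff 0x27 0xfc 0xff 0xff 0x27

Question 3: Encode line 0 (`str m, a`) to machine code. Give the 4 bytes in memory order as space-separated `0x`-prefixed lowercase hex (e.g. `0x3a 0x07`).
0x00 0x00 0xc0 0x41

line 0 (str): pack op=0x20:7|rd=7:3|rs=0:3|pad=0:19 = 0x41c00000; little→ 00 00 c0 41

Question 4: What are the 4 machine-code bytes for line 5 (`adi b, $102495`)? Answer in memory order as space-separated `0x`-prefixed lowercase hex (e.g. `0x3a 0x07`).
0x5f 0x90 0x41 0xc6

L5: adi op=0x63:7|rd=1:3|imm=102495:22 ⇒ 0xc641905f ⇒ little 5f 90 41 c6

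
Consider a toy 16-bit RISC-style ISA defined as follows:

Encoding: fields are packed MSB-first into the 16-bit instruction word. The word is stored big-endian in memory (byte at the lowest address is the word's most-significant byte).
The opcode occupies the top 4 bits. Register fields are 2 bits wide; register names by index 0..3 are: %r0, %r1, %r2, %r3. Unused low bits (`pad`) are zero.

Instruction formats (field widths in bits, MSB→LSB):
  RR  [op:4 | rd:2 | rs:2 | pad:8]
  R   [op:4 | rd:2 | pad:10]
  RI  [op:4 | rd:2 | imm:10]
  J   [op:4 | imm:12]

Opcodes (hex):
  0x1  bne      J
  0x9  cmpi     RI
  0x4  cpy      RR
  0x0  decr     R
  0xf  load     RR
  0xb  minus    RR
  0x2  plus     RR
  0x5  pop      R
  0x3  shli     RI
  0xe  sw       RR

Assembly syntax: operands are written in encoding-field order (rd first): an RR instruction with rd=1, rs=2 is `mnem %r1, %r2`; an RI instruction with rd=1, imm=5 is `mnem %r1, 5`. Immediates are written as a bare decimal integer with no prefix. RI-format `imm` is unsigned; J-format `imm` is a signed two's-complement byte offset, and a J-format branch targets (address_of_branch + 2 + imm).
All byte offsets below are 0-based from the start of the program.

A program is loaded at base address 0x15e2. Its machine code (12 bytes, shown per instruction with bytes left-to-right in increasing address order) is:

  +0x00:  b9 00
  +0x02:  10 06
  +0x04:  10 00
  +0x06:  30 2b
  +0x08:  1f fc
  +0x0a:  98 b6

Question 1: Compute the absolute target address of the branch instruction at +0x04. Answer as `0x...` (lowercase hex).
@+04  big-endian(10 00) = 0x1000
  opcode bits[15:12]=0x1: bne/J
  imm@[11:0]=0x0 ⇒ 0
  target = base 0x15e2 + off 0x04 + 2 + imm 0 = 0x15e8

0x15e8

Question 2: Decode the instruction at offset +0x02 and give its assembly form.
bne 6

off 0x02: read 10 06 as big → 0x1006
  op=0x1006>>12=0x1 ⇒ bne (J)
  imm: (w>>0)&0xfff=0x6 → 6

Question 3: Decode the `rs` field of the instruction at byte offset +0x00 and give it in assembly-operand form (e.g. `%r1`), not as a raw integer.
%r1

[00] b9 00 → 0xb900
  top 4b → 0xb → minus [RR]
  [11:10] rd=2 = %r2
  [9:8] rs=1 = %r1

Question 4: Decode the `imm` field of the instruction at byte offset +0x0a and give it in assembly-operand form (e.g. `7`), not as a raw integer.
182

+0x0a: 98 b6 ⇒ word 0x98b6 (big)
  top 4b → 0x9 → cmpi [RI]
  rd: (w>>10)&0x3=0x2 → %r2
  imm: (w>>0)&0x3ff=0xb6 → 182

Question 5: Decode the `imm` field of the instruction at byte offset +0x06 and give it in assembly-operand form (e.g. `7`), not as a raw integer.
43

[06] 30 2b → 0x302b
  top 4b → 0x3 → shli [RI]
  rd: (w>>10)&0x3=0x0 → %r0
  imm: (w>>0)&0x3ff=0x2b → 43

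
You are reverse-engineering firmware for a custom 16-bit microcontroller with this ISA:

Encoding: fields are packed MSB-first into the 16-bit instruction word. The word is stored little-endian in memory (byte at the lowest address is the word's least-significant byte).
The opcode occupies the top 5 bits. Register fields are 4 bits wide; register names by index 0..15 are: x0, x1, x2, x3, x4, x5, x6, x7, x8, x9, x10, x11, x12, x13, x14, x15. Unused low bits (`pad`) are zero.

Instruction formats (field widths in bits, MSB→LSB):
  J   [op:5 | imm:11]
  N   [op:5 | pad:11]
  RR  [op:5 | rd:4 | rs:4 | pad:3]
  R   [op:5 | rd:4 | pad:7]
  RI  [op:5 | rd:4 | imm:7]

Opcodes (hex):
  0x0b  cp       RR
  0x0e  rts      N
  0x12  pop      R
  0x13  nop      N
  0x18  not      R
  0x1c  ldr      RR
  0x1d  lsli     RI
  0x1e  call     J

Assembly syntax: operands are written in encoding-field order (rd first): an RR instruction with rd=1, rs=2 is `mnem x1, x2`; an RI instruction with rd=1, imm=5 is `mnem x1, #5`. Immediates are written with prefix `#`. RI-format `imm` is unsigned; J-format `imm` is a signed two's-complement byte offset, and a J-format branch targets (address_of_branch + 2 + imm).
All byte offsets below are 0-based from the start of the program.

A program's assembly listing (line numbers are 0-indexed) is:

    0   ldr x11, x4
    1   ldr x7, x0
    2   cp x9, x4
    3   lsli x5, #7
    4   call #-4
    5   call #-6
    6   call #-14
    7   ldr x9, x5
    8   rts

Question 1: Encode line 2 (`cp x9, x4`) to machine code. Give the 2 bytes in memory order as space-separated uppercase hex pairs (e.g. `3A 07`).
line 2 (cp): pack op=0xb:5|rd=9:4|rs=4:4|pad=0:3 = 0x5ca0; little→ a0 5c

A0 5C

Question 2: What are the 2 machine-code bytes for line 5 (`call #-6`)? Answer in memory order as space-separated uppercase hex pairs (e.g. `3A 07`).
FA F7

line 5 (call): pack op=0x1e:5|imm=-6:11 = 0xf7fa; little→ fa f7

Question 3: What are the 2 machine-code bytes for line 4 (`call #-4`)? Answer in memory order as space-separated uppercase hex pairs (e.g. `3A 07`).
4. call fields op=0x1e:5|imm=-4:11 → word f7fch → fc f7

FC F7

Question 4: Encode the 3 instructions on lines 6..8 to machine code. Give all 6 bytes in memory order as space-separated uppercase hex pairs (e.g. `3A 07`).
F2 F7 A8 E4 00 70

6. call fields op=0x1e:5|imm=-14:11 → word f7f2h → f2 f7
7. ldr fields op=0x1c:5|rd=9:4|rs=5:4|pad=0:3 → word e4a8h → a8 e4
8. rts fields op=0xe:5|pad=0:11 → word 7000h → 00 70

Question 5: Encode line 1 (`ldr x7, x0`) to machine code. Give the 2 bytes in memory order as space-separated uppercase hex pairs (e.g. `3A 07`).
L1: ldr op=0x1c:5|rd=7:4|rs=0:4|pad=0:3 ⇒ 0xe380 ⇒ little 80 e3

80 E3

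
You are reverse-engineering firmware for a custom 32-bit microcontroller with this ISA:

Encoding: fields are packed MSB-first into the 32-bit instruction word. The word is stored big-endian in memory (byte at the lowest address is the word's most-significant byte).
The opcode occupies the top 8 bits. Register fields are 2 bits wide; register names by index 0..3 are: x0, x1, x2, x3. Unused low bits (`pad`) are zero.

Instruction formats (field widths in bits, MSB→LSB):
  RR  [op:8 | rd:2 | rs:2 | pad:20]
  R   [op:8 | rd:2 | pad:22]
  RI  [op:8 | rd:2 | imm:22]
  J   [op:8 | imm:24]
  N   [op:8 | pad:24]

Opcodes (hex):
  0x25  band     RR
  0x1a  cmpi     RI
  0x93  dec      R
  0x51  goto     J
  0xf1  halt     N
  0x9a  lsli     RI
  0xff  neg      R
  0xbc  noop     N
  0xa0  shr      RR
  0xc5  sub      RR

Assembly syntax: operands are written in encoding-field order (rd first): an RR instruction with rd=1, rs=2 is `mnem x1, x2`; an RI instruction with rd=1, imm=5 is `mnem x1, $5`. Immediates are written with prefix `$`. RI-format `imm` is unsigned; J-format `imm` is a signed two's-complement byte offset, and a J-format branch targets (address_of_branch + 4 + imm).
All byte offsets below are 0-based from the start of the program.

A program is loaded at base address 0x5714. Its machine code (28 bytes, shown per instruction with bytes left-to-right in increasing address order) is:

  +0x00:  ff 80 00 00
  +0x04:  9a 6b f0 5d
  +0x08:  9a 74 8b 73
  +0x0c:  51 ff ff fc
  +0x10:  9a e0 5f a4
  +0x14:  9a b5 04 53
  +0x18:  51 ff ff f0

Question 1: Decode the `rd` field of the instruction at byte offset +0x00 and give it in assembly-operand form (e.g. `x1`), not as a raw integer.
off 0x00: read ff 80 00 00 as big → 0xff800000
  top 8b → 0xff → neg [R]
  rd@[23:22]=0x2 ⇒ x2

x2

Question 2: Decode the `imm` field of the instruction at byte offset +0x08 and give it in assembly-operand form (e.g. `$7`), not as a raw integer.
off 0x08: read 9a 74 8b 73 as big → 0x9a748b73
  top 8b → 0x9a → lsli [RI]
  rd@[23:22]=0x1 ⇒ x1
  imm@[21:0]=0x348b73 ⇒ $3443571

$3443571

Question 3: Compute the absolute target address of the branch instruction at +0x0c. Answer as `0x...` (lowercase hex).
off 0x0c: read 51 ff ff fc as big → 0x51fffffc
  op=0x51fffffc>>24=0x51 ⇒ goto (J)
  imm: (w>>0)&0xffffff=0xfffffc (s24→-4) → $-4
  target = base 0x5714 + off 0x0c + 4 + imm -4 = 0x5720

0x5720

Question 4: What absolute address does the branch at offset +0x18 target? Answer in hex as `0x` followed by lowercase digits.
[18] 51 ff ff f0 → 0x51fffff0
  opcode bits[31:24]=0x51: goto/J
  [23:0] imm=16777200 (s24→-16) = $-16
  target = base 0x5714 + off 0x18 + 4 + imm -16 = 0x5720

0x5720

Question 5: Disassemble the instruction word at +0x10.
lsli x3, $2121636

[10] 9a e0 5f a4 → 0x9ae05fa4
  op=0x9ae05fa4>>24=0x9a ⇒ lsli (RI)
  rd@[23:22]=0x3 ⇒ x3
  imm@[21:0]=0x205fa4 ⇒ $2121636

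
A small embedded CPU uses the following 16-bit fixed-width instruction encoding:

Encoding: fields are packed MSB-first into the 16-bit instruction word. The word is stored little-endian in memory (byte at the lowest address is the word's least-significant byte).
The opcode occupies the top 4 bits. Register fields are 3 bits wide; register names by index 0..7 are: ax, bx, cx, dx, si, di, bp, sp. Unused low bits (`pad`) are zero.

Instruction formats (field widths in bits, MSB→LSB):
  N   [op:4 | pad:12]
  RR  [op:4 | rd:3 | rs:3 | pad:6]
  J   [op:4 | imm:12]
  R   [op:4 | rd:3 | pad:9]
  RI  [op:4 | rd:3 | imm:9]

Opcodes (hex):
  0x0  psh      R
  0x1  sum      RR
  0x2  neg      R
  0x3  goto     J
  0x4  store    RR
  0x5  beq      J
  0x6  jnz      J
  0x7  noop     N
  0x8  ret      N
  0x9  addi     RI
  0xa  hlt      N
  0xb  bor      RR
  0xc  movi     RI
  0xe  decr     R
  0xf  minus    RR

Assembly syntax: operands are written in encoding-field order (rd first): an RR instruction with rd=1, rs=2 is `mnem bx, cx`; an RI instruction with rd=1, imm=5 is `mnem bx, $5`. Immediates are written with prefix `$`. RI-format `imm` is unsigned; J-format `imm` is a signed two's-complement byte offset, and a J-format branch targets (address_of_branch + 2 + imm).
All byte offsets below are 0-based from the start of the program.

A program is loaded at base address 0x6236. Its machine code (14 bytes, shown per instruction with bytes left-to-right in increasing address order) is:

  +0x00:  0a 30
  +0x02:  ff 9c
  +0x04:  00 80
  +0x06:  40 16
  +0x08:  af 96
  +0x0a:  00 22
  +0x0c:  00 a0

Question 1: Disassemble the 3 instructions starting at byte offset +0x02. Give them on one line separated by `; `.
off 0x02: read ff 9c as little → 0x9cff
  opcode bits[15:12]=0x9: addi/RI
  rd@[11:9]=0x6 ⇒ bp
  imm@[8:0]=0xff ⇒ $255
off 0x04: read 00 80 as little → 0x8000
  opcode bits[15:12]=0x8: ret/N
off 0x06: read 40 16 as little → 0x1640
  opcode bits[15:12]=0x1: sum/RR
  rd@[11:9]=0x3 ⇒ dx
  rs@[8:6]=0x1 ⇒ bx

addi bp, $255; ret; sum dx, bx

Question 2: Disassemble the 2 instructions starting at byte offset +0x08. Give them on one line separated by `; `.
@+08  little-endian(af 96) = 0x96af
  op=0x96af>>12=0x9 ⇒ addi (RI)
  rd@[11:9]=0x3 ⇒ dx
  imm@[8:0]=0xaf ⇒ $175
@+0a  little-endian(00 22) = 0x2200
  op=0x2200>>12=0x2 ⇒ neg (R)
  rd@[11:9]=0x1 ⇒ bx

addi dx, $175; neg bx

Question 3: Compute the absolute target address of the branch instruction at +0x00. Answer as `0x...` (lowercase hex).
0x6242

[00] 0a 30 → 0x300a
  op=0x300a>>12=0x3 ⇒ goto (J)
  imm@[11:0]=0xa ⇒ $10
  target = base 0x6236 + off 0x00 + 2 + imm 10 = 0x6242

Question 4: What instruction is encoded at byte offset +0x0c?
off 0x0c: read 00 a0 as little → 0xa000
  top 4b → 0xa → hlt [N]

hlt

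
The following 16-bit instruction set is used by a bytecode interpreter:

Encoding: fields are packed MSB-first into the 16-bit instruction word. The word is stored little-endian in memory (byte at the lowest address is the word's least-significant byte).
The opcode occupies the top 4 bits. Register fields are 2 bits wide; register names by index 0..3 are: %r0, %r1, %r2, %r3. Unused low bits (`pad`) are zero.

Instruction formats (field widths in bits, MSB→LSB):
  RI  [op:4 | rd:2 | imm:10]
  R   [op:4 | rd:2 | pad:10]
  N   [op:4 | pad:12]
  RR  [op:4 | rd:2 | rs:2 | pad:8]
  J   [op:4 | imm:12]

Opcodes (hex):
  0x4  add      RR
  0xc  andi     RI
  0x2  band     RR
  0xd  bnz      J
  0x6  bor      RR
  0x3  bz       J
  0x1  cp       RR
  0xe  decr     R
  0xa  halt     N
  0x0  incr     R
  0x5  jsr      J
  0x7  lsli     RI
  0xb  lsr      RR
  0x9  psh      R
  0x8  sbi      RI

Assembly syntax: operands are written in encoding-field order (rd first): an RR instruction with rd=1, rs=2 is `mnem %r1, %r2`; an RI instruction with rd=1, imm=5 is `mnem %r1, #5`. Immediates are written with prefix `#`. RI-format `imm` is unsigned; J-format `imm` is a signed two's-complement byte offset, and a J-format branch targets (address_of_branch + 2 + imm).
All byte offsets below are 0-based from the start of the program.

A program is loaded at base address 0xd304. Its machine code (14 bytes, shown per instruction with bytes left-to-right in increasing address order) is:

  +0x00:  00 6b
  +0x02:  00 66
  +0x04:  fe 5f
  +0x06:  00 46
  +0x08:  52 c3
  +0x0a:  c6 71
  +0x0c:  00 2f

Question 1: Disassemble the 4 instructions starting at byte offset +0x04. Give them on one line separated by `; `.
jsr #-2; add %r1, %r2; andi %r0, #850; lsli %r0, #454

off 0x04: read fe 5f as little → 0x5ffe
  op=0x5ffe>>12=0x5 ⇒ jsr (J)
  imm@[11:0]=0xffe (s12→-2) ⇒ #-2
off 0x06: read 00 46 as little → 0x4600
  op=0x4600>>12=0x4 ⇒ add (RR)
  rd@[11:10]=0x1 ⇒ %r1
  rs@[9:8]=0x2 ⇒ %r2
off 0x08: read 52 c3 as little → 0xc352
  op=0xc352>>12=0xc ⇒ andi (RI)
  rd@[11:10]=0x0 ⇒ %r0
  imm@[9:0]=0x352 ⇒ #850
off 0x0a: read c6 71 as little → 0x71c6
  op=0x71c6>>12=0x7 ⇒ lsli (RI)
  rd@[11:10]=0x0 ⇒ %r0
  imm@[9:0]=0x1c6 ⇒ #454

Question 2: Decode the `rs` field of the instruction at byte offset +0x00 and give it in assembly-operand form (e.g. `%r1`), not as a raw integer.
%r3

+0x00: 00 6b ⇒ word 0x6b00 (little)
  opcode bits[15:12]=0x6: bor/RR
  rd: (w>>10)&0x3=0x2 → %r2
  rs: (w>>8)&0x3=0x3 → %r3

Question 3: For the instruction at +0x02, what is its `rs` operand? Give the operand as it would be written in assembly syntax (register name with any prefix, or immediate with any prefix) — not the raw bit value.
%r2

@+02  little-endian(00 66) = 0x6600
  op=0x6600>>12=0x6 ⇒ bor (RR)
  [11:10] rd=1 = %r1
  [9:8] rs=2 = %r2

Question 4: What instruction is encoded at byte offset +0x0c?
+0x0c: 00 2f ⇒ word 0x2f00 (little)
  top 4b → 0x2 → band [RR]
  [11:10] rd=3 = %r3
  [9:8] rs=3 = %r3

band %r3, %r3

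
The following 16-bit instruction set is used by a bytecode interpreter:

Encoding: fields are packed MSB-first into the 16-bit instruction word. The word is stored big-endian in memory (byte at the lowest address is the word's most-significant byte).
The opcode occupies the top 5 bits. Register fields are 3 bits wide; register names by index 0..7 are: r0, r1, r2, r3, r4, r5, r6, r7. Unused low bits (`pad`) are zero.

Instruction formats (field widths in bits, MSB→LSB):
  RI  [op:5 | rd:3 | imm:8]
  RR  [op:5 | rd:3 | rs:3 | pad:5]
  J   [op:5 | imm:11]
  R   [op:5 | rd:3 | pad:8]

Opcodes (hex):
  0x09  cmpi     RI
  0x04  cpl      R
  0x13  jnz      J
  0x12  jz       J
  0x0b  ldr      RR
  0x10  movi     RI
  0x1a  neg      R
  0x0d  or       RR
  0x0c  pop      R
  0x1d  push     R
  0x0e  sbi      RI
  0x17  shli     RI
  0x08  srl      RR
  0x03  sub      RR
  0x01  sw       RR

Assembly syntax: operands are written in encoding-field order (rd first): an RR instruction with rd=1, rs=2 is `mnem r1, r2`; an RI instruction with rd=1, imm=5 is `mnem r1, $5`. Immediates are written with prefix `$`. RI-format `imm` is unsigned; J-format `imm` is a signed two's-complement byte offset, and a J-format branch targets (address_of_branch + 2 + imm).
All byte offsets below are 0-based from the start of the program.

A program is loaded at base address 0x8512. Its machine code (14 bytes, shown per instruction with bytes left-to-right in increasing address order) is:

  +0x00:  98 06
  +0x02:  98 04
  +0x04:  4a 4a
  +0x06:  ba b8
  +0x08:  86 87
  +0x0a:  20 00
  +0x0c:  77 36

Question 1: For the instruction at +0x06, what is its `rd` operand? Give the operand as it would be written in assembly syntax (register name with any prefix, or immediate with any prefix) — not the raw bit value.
r2

off 0x06: read ba b8 as big → 0xbab8
  top 5b → 0x17 → shli [RI]
  rd@[10:8]=0x2 ⇒ r2
  imm@[7:0]=0xb8 ⇒ $184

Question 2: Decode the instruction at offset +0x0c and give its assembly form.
sbi r7, $54

+0x0c: 77 36 ⇒ word 0x7736 (big)
  opcode bits[15:11]=0xe: sbi/RI
  rd: (w>>8)&0x7=0x7 → r7
  imm: (w>>0)&0xff=0x36 → $54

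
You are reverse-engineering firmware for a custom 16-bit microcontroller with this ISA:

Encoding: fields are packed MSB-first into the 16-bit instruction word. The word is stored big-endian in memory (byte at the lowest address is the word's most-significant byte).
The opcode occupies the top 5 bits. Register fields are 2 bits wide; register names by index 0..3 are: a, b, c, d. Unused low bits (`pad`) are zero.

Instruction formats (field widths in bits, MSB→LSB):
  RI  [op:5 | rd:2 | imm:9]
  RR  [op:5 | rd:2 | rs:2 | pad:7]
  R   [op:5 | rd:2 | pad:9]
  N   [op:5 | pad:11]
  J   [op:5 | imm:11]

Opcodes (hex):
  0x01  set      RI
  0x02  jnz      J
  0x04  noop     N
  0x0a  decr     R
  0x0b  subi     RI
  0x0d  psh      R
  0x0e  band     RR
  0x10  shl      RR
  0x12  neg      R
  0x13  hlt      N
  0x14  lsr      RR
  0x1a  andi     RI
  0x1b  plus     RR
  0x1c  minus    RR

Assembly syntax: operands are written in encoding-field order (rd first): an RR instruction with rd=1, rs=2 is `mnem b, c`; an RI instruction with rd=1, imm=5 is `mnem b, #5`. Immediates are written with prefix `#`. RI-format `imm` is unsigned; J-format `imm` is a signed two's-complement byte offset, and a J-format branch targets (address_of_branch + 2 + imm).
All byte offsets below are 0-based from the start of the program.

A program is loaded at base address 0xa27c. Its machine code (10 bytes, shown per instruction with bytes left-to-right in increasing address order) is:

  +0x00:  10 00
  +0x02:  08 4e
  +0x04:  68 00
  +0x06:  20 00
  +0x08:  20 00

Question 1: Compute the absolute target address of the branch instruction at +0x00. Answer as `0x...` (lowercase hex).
0xa27e

[00] 10 00 → 0x1000
  opcode bits[15:11]=0x2: jnz/J
  imm@[10:0]=0x0 ⇒ #0
  target = base 0xa27c + off 0x00 + 2 + imm 0 = 0xa27e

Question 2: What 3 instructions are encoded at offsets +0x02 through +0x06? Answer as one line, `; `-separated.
set a, #78; psh a; noop

[02] 08 4e → 0x084e
  op=0x084e>>11=0x1 ⇒ set (RI)
  rd@[10:9]=0x0 ⇒ a
  imm@[8:0]=0x4e ⇒ #78
[04] 68 00 → 0x6800
  op=0x6800>>11=0xd ⇒ psh (R)
  rd@[10:9]=0x0 ⇒ a
[06] 20 00 → 0x2000
  op=0x2000>>11=0x4 ⇒ noop (N)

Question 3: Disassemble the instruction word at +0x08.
@+08  big-endian(20 00) = 0x2000
  opcode bits[15:11]=0x4: noop/N

noop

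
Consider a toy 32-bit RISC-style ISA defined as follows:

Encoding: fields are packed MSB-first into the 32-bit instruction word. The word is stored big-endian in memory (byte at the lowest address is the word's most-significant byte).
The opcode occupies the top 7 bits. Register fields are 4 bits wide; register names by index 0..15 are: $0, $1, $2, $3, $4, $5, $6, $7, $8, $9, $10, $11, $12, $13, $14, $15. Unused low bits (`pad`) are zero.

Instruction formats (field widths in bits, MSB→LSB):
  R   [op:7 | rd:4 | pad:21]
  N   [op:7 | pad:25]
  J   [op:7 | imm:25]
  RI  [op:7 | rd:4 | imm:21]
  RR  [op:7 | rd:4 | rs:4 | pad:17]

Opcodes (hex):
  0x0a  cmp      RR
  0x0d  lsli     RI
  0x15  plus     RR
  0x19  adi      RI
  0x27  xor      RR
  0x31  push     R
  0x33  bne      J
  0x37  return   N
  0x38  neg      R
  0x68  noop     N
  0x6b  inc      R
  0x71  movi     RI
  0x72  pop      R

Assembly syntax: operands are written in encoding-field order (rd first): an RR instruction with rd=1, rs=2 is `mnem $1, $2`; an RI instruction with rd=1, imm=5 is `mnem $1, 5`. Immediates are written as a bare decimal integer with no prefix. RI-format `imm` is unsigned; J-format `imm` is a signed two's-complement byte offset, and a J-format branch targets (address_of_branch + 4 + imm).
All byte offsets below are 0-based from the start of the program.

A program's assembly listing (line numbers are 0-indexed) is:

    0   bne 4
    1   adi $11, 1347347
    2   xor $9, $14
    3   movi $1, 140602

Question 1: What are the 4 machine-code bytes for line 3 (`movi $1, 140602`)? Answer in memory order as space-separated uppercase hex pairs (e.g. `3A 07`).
L3: movi op=0x71:7|rd=1:4|imm=140602:21 ⇒ 0xe222253a ⇒ big e2 22 25 3a

E2 22 25 3A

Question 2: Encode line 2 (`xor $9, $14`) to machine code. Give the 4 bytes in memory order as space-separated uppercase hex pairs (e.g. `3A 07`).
4F 3C 00 00

2. xor fields op=0x27:7|rd=9:4|rs=14:4|pad=0:17 → word 4f3c0000h → 4f 3c 00 00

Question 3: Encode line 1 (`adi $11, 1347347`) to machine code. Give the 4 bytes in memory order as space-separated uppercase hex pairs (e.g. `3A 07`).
33 74 8F 13

L1: adi op=0x19:7|rd=11:4|imm=1347347:21 ⇒ 0x33748f13 ⇒ big 33 74 8f 13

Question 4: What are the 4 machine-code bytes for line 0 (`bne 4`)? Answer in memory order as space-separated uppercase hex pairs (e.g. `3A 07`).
66 00 00 04

line 0 (bne): pack op=0x33:7|imm=4:25 = 0x66000004; big→ 66 00 00 04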